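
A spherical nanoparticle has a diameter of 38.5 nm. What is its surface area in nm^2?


Radius r = 38.5/2 = 19.25 nm
Surface area SA = 4 * pi * r^2
SA = 4 * pi * (19.25)^2
SA = 4656.63 nm^2

4656.63


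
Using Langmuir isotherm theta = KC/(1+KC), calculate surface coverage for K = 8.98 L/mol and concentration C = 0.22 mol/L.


Langmuir isotherm: theta = K*C / (1 + K*C)
K*C = 8.98 * 0.22 = 1.9756
theta = 1.9756 / (1 + 1.9756) = 1.9756 / 2.9756
theta = 0.6639

0.6639


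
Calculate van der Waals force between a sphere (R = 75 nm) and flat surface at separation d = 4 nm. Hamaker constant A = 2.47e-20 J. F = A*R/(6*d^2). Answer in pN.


Convert to SI: R = 75 nm = 7.5e-08 m, d = 4 nm = 4e-09 m
F = A * R / (6 * d^2)
F = 2.47e-20 * 7.5e-08 / (6 * (4e-09)^2)
F = 1.92969e-11 N = 19.297 pN

19.297


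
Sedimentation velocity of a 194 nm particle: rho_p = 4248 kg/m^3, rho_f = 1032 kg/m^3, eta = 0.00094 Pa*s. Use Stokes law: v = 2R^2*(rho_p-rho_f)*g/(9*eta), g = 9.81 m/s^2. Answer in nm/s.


Radius R = 194/2 nm = 9.7e-08 m
Density difference = 4248 - 1032 = 3216 kg/m^3
v = 2 * R^2 * (rho_p - rho_f) * g / (9 * eta)
v = 2 * (9.7e-08)^2 * 3216 * 9.81 / (9 * 0.00094)
v = 7.01759e-08 m/s = 70.1759 nm/s

70.1759


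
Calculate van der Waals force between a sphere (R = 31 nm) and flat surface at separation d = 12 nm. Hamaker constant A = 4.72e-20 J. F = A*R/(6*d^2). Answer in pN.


Convert to SI: R = 31 nm = 3.1e-08 m, d = 12 nm = 1.2e-08 m
F = A * R / (6 * d^2)
F = 4.72e-20 * 3.1e-08 / (6 * (1.2e-08)^2)
F = 1.69352e-12 N = 1.694 pN

1.694


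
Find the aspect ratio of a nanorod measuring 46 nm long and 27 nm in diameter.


Aspect ratio AR = length / diameter
AR = 46 / 27
AR = 1.7

1.7


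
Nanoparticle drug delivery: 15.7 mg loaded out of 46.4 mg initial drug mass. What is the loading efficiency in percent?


Drug loading efficiency = (drug loaded / drug initial) * 100
DLE = 15.7 / 46.4 * 100
DLE = 0.3384 * 100
DLE = 33.84%

33.84


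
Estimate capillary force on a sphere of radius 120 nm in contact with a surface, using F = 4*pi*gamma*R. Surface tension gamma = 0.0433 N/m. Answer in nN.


Convert radius: R = 120 nm = 1.2e-07 m
F = 4 * pi * gamma * R
F = 4 * pi * 0.0433 * 1.2e-07
F = 6.52949e-08 N = 65.2949 nN

65.2949


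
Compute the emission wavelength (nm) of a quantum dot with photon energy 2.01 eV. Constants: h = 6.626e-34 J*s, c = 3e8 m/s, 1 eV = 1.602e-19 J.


Convert energy: E = 2.01 eV = 2.01 * 1.602e-19 = 3.22002e-19 J
lambda = h*c / E = 6.626e-34 * 3e8 / 3.22002e-19
lambda = 6.17325e-07 m = 617.3 nm

617.3


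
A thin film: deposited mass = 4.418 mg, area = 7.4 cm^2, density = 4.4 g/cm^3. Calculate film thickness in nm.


Convert: m = 4.418 mg = 4.4180e-06 kg, A = 7.4 cm^2 = 7.4000e-04 m^2, rho = 4.4 g/cm^3 = 4400 kg/m^3
t = m / (A * rho)
t = 4.4180e-06 / (7.4000e-04 * 4400)
t = 1.3569e-06 m = 1356.9 nm

1356.9


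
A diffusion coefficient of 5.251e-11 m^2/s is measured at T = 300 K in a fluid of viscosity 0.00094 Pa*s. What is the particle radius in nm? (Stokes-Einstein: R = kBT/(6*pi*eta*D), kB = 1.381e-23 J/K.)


Stokes-Einstein: R = kB*T / (6*pi*eta*D)
R = 1.381e-23 * 300 / (6 * pi * 0.00094 * 5.251e-11)
R = 4.45291e-09 m = 4.45 nm

4.45


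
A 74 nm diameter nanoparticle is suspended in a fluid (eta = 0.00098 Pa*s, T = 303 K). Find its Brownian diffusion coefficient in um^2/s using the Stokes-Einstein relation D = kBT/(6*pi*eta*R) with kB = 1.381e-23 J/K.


Radius R = 74/2 = 37 nm = 3.7e-08 m
D = kB*T / (6*pi*eta*R)
D = 1.381e-23 * 303 / (6 * pi * 0.00098 * 3.7e-08)
D = 6.1222e-12 m^2/s = 6.122 um^2/s

6.122


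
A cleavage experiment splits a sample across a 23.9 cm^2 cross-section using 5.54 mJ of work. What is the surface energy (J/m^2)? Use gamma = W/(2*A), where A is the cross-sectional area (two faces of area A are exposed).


Convert: A = 23.9 cm^2 = 0.00239 m^2, W = 5.54 mJ = 0.00554 J
Cleaving exposes two faces of area A, so total new surface = 2*A and gamma = W / (2*A)
gamma = 0.00554 / (2 * 0.00239)
gamma = 1.159 J/m^2

1.159


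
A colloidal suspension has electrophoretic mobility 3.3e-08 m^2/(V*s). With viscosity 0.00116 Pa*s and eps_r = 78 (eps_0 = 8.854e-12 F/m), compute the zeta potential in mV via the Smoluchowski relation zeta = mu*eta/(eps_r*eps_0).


Smoluchowski equation: zeta = mu * eta / (eps_r * eps_0)
zeta = 3.3e-08 * 0.00116 / (78 * 8.854e-12)
zeta = 0.055429 V = 55.43 mV

55.43


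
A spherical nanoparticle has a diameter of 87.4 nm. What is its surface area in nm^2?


Radius r = 87.4/2 = 43.7 nm
Surface area SA = 4 * pi * r^2
SA = 4 * pi * (43.7)^2
SA = 23997.87 nm^2

23997.87


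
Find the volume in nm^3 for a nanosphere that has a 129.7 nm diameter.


Radius r = 129.7/2 = 64.85 nm
Volume V = (4/3) * pi * r^3
V = (4/3) * pi * (64.85)^3
V = 1142400.94 nm^3

1142400.94


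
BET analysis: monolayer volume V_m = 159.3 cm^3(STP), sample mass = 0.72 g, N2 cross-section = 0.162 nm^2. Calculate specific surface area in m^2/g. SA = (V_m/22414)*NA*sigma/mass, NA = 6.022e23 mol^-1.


Number of moles in monolayer = V_m / 22414 = 159.3 / 22414 = 0.00710717
Number of molecules = moles * NA = 0.00710717 * 6.022e23
SA = molecules * sigma / mass
SA = (159.3 / 22414) * 6.022e23 * 0.162e-18 / 0.72
SA = 963.0 m^2/g

963.0


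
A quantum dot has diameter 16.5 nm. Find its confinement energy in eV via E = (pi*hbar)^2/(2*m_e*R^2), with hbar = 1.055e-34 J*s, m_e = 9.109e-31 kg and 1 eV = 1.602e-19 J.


Radius R = 16.5/2 = 8.25 nm = 8.25e-09 m
E = (pi * 1.055e-34)^2 / (2 * 9.109e-31 * (8.25e-09)^2)
E(J) = 8.85923e-22
E = E(J) / 1.602e-19 = 0.0055 eV

0.0055


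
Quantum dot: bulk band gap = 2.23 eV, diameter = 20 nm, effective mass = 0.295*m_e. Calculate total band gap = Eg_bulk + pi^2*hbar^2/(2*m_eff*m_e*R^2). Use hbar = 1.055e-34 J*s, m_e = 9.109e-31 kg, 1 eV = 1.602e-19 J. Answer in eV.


Radius R = 20/2 nm = 1e-08 m
Confinement energy dE = pi^2 * hbar^2 / (2 * m_eff * m_e * R^2)
dE = pi^2 * (1.055e-34)^2 / (2 * 0.295 * 9.109e-31 * (1e-08)^2) J, divided by 1.602e-19 J/eV
dE = 0.0128 eV
Total band gap = E_g(bulk) + dE = 2.23 + 0.0128 = 2.2428 eV

2.2428


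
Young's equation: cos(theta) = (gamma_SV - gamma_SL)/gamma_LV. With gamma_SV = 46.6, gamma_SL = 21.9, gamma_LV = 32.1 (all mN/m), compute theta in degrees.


cos(theta) = (gamma_SV - gamma_SL) / gamma_LV
cos(theta) = (46.6 - 21.9) / 32.1
cos(theta) = 0.76947
theta = arccos(0.76947) = 39.69 degrees

39.69


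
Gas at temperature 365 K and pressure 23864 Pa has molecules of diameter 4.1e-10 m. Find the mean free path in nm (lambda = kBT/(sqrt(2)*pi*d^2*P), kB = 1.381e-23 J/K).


Mean free path: lambda = kB*T / (sqrt(2) * pi * d^2 * P)
lambda = 1.381e-23 * 365 / (sqrt(2) * pi * (4.1e-10)^2 * 23864)
lambda = 2.8282e-07 m
lambda = 282.82 nm

282.82


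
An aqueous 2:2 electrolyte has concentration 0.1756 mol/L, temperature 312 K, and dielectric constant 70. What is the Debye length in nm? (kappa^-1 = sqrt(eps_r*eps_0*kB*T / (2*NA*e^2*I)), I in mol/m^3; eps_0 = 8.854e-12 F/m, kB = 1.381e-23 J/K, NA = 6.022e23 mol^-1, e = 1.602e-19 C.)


Ionic strength I = 0.1756 * 2^2 * 1000 = 702.4 mol/m^3
kappa^-1 = sqrt(70 * 8.854e-12 * 1.381e-23 * 312 / (2 * 6.022e23 * (1.602e-19)^2 * 702.4))
kappa^-1 = 0.351 nm

0.351


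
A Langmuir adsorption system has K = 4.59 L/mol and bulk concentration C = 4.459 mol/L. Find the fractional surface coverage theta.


Langmuir isotherm: theta = K*C / (1 + K*C)
K*C = 4.59 * 4.459 = 20.46681
theta = 20.46681 / (1 + 20.46681) = 20.46681 / 21.46681
theta = 0.9534

0.9534


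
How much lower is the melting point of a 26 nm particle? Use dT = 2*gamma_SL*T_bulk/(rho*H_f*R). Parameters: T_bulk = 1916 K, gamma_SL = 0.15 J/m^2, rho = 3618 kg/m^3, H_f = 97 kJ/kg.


Radius R = 26/2 = 13 nm = 1.3e-08 m
Convert H_f = 97 kJ/kg = 97000 J/kg
dT = 2 * gamma_SL * T_bulk / (rho * H_f * R)
dT = 2 * 0.15 * 1916 / (3618 * 97000 * 1.3e-08)
dT = 126.0 K

126.0


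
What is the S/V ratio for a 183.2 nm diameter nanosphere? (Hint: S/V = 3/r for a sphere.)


Radius r = 183.2/2 = 91.6 nm
S/V = 3 / r = 3 / 91.6
S/V = 0.0328 nm^-1

0.0328


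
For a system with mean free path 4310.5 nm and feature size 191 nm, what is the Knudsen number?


Knudsen number Kn = lambda / L
Kn = 4310.5 / 191
Kn = 22.5681

22.5681


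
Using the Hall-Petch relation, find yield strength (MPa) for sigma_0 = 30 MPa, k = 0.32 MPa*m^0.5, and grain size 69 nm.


d = 69 nm = 6.9e-08 m
sqrt(d) = 0.0002626785
Hall-Petch contribution = k / sqrt(d) = 0.32 / 0.0002626785 = 1218.2 MPa
sigma = sigma_0 + k/sqrt(d) = 30 + 1218.2 = 1248.2 MPa

1248.2


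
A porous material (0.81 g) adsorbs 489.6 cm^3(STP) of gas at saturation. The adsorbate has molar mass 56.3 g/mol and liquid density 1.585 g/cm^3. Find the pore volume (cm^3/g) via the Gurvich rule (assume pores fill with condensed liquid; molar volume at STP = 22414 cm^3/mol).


Moles adsorbed n = V_ads / 22414 = 489.6 / 22414 = 2.184349e-02 mol
Liquid volume V_liq = n * M / rho_liq = 2.184349e-02 * 56.3 / 1.585 = 0.77589 cm^3
Specific pore volume V_pore = V_liq / m_sample = 0.77589 / 0.81
V_pore = 0.9579 cm^3/g

0.9579


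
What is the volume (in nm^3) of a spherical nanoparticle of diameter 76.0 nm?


Radius r = 76.0/2 = 38 nm
Volume V = (4/3) * pi * r^3
V = (4/3) * pi * (38)^3
V = 229847.3 nm^3

229847.3


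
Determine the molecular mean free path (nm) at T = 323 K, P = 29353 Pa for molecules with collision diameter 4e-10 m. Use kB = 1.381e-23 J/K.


Mean free path: lambda = kB*T / (sqrt(2) * pi * d^2 * P)
lambda = 1.381e-23 * 323 / (sqrt(2) * pi * (4e-10)^2 * 29353)
lambda = 2.13776e-07 m
lambda = 213.78 nm

213.78


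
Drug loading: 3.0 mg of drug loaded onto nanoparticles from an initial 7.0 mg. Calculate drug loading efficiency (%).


Drug loading efficiency = (drug loaded / drug initial) * 100
DLE = 3.0 / 7.0 * 100
DLE = 0.4286 * 100
DLE = 42.86%

42.86


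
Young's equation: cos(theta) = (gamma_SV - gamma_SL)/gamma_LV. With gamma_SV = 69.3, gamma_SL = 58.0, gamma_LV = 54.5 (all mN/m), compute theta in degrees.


cos(theta) = (gamma_SV - gamma_SL) / gamma_LV
cos(theta) = (69.3 - 58.0) / 54.5
cos(theta) = 0.207339
theta = arccos(0.207339) = 78.03 degrees

78.03


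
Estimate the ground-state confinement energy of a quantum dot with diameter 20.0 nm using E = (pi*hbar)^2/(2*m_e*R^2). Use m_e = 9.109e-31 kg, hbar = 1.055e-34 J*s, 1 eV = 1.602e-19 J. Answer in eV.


Radius R = 20.0/2 = 10 nm = 1e-08 m
E = (pi * 1.055e-34)^2 / (2 * 9.109e-31 * (1e-08)^2)
E(J) = 6.02981e-22
E = E(J) / 1.602e-19 = 0.0038 eV

0.0038


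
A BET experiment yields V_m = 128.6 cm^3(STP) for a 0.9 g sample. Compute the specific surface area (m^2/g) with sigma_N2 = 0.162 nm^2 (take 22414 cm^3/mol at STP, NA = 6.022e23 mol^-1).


Number of moles in monolayer = V_m / 22414 = 128.6 / 22414 = 0.00573749
Number of molecules = moles * NA = 0.00573749 * 6.022e23
SA = molecules * sigma / mass
SA = (128.6 / 22414) * 6.022e23 * 0.162e-18 / 0.9
SA = 621.9 m^2/g

621.9


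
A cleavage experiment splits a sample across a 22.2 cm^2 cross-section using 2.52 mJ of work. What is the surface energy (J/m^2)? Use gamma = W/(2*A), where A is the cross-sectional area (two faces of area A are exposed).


Convert: A = 22.2 cm^2 = 0.00222 m^2, W = 2.52 mJ = 0.00252 J
Cleaving exposes two faces of area A, so total new surface = 2*A and gamma = W / (2*A)
gamma = 0.00252 / (2 * 0.00222)
gamma = 0.568 J/m^2

0.568


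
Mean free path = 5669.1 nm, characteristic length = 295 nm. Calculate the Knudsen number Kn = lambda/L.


Knudsen number Kn = lambda / L
Kn = 5669.1 / 295
Kn = 19.2173

19.2173


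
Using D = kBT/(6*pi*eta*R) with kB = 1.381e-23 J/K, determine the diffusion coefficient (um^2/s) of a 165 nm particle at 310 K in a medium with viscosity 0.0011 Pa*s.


Radius R = 165/2 = 82.5 nm = 8.25e-08 m
D = kB*T / (6*pi*eta*R)
D = 1.381e-23 * 310 / (6 * pi * 0.0011 * 8.25e-08)
D = 2.50269e-12 m^2/s = 2.503 um^2/s

2.503


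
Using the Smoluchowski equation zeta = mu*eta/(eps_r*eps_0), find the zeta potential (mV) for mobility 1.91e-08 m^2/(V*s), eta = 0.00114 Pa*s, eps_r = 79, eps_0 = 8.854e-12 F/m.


Smoluchowski equation: zeta = mu * eta / (eps_r * eps_0)
zeta = 1.91e-08 * 0.00114 / (79 * 8.854e-12)
zeta = 0.031129 V = 31.13 mV

31.13


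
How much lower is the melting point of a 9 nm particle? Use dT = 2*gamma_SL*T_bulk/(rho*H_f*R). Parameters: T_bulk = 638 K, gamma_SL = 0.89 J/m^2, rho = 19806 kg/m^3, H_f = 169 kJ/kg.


Radius R = 9/2 = 4.5 nm = 4.5e-09 m
Convert H_f = 169 kJ/kg = 169000 J/kg
dT = 2 * gamma_SL * T_bulk / (rho * H_f * R)
dT = 2 * 0.89 * 638 / (19806 * 169000 * 4.5e-09)
dT = 75.4 K

75.4


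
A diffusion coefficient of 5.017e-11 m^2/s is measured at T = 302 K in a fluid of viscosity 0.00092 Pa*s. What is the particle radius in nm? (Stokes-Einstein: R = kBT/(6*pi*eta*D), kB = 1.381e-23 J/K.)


Stokes-Einstein: R = kB*T / (6*pi*eta*D)
R = 1.381e-23 * 302 / (6 * pi * 0.00092 * 5.017e-11)
R = 4.79366e-09 m = 4.79 nm

4.79


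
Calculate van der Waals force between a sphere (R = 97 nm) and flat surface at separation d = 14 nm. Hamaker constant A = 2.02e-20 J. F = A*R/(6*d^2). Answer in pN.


Convert to SI: R = 97 nm = 9.7e-08 m, d = 14 nm = 1.4e-08 m
F = A * R / (6 * d^2)
F = 2.02e-20 * 9.7e-08 / (6 * (1.4e-08)^2)
F = 1.66616e-12 N = 1.666 pN

1.666


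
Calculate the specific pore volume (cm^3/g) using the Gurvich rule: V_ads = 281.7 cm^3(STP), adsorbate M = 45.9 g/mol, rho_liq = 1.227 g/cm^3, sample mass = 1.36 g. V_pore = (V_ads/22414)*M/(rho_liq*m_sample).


Moles adsorbed n = V_ads / 22414 = 281.7 / 22414 = 1.256804e-02 mol
Liquid volume V_liq = n * M / rho_liq = 1.256804e-02 * 45.9 / 1.227 = 0.47015 cm^3
Specific pore volume V_pore = V_liq / m_sample = 0.47015 / 1.36
V_pore = 0.3457 cm^3/g

0.3457


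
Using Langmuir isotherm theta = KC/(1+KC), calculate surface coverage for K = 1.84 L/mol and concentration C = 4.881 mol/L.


Langmuir isotherm: theta = K*C / (1 + K*C)
K*C = 1.84 * 4.881 = 8.98104
theta = 8.98104 / (1 + 8.98104) = 8.98104 / 9.98104
theta = 0.8998

0.8998


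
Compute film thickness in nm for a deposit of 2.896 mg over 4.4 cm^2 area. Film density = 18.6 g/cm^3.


Convert: m = 2.896 mg = 2.8960e-06 kg, A = 4.4 cm^2 = 4.4000e-04 m^2, rho = 18.6 g/cm^3 = 18600 kg/m^3
t = m / (A * rho)
t = 2.8960e-06 / (4.4000e-04 * 18600)
t = 3.5386e-07 m = 353.9 nm

353.9


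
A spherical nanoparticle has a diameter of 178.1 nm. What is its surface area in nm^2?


Radius r = 178.1/2 = 89.05 nm
Surface area SA = 4 * pi * r^2
SA = 4 * pi * (89.05)^2
SA = 99650.09 nm^2

99650.09


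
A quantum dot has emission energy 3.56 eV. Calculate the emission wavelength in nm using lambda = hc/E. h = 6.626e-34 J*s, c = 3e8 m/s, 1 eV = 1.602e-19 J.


Convert energy: E = 3.56 eV = 3.56 * 1.602e-19 = 5.70312e-19 J
lambda = h*c / E = 6.626e-34 * 3e8 / 5.70312e-19
lambda = 3.48546e-07 m = 348.5 nm

348.5


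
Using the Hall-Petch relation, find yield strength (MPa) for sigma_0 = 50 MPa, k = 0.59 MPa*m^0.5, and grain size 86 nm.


d = 86 nm = 8.6e-08 m
sqrt(d) = 0.0002932576
Hall-Petch contribution = k / sqrt(d) = 0.59 / 0.0002932576 = 2011.9 MPa
sigma = sigma_0 + k/sqrt(d) = 50 + 2011.9 = 2061.9 MPa

2061.9


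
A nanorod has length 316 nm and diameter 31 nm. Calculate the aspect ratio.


Aspect ratio AR = length / diameter
AR = 316 / 31
AR = 10.19

10.19


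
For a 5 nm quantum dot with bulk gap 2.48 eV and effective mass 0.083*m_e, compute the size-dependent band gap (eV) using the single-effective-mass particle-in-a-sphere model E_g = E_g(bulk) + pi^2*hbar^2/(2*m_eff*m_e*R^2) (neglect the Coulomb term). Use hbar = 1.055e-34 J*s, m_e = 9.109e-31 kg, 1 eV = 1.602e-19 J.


Radius R = 5/2 nm = 2.5e-09 m
Confinement energy dE = pi^2 * hbar^2 / (2 * m_eff * m_e * R^2)
dE = pi^2 * (1.055e-34)^2 / (2 * 0.083 * 9.109e-31 * (2.5e-09)^2) J, divided by 1.602e-19 J/eV
dE = 0.7256 eV
Total band gap = E_g(bulk) + dE = 2.48 + 0.7256 = 3.2056 eV

3.2056


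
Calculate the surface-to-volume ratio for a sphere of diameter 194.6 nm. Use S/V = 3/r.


Radius r = 194.6/2 = 97.3 nm
S/V = 3 / r = 3 / 97.3
S/V = 0.0308 nm^-1

0.0308


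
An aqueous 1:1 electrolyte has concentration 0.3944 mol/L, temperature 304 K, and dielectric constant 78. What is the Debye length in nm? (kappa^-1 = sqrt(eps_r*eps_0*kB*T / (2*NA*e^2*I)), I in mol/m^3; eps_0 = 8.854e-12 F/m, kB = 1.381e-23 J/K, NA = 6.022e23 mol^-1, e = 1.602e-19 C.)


Ionic strength I = 0.3944 * 1^2 * 1000 = 394.4 mol/m^3
kappa^-1 = sqrt(78 * 8.854e-12 * 1.381e-23 * 304 / (2 * 6.022e23 * (1.602e-19)^2 * 394.4))
kappa^-1 = 0.488 nm

0.488


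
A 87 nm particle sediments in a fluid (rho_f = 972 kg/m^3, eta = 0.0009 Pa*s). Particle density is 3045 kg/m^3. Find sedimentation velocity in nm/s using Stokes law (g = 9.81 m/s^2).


Radius R = 87/2 nm = 4.35e-08 m
Density difference = 3045 - 972 = 2073 kg/m^3
v = 2 * R^2 * (rho_p - rho_f) * g / (9 * eta)
v = 2 * (4.35e-08)^2 * 2073 * 9.81 / (9 * 0.0009)
v = 9.50149e-09 m/s = 9.5015 nm/s

9.5015


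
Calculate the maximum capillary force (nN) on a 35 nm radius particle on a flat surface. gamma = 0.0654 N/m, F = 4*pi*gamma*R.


Convert radius: R = 35 nm = 3.5e-08 m
F = 4 * pi * gamma * R
F = 4 * pi * 0.0654 * 3.5e-08
F = 2.87644e-08 N = 28.7644 nN

28.7644


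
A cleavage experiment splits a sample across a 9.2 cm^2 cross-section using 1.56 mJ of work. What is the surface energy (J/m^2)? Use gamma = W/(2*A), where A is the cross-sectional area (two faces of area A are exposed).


Convert: A = 9.2 cm^2 = 0.00092 m^2, W = 1.56 mJ = 0.00156 J
Cleaving exposes two faces of area A, so total new surface = 2*A and gamma = W / (2*A)
gamma = 0.00156 / (2 * 0.00092)
gamma = 0.848 J/m^2

0.848


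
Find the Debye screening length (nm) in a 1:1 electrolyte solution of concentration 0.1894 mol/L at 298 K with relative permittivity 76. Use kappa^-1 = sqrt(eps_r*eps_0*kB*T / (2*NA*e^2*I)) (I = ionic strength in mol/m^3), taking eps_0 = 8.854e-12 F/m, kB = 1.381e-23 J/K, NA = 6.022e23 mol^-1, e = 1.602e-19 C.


Ionic strength I = 0.1894 * 1^2 * 1000 = 189.4 mol/m^3
kappa^-1 = sqrt(76 * 8.854e-12 * 1.381e-23 * 298 / (2 * 6.022e23 * (1.602e-19)^2 * 189.4))
kappa^-1 = 0.688 nm

0.688


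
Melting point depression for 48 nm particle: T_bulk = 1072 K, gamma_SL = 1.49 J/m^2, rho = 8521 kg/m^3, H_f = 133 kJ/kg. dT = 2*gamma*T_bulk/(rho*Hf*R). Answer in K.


Radius R = 48/2 = 24 nm = 2.4e-08 m
Convert H_f = 133 kJ/kg = 133000 J/kg
dT = 2 * gamma_SL * T_bulk / (rho * H_f * R)
dT = 2 * 1.49 * 1072 / (8521 * 133000 * 2.4e-08)
dT = 117.5 K

117.5


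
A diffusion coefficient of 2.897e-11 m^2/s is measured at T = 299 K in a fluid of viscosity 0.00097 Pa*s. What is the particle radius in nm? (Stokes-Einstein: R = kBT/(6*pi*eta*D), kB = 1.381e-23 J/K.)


Stokes-Einstein: R = kB*T / (6*pi*eta*D)
R = 1.381e-23 * 299 / (6 * pi * 0.00097 * 2.897e-11)
R = 7.79549e-09 m = 7.8 nm

7.8


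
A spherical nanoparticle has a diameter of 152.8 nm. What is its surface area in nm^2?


Radius r = 152.8/2 = 76.4 nm
Surface area SA = 4 * pi * r^2
SA = 4 * pi * (76.4)^2
SA = 73349.4 nm^2

73349.4


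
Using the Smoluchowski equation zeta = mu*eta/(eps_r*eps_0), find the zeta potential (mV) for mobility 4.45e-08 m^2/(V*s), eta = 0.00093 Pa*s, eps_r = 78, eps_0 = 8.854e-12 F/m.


Smoluchowski equation: zeta = mu * eta / (eps_r * eps_0)
zeta = 4.45e-08 * 0.00093 / (78 * 8.854e-12)
zeta = 0.059925 V = 59.93 mV

59.93


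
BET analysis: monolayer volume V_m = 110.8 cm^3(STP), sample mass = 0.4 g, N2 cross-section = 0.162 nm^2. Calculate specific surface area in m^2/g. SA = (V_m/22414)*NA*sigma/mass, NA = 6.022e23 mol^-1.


Number of moles in monolayer = V_m / 22414 = 110.8 / 22414 = 0.00494334
Number of molecules = moles * NA = 0.00494334 * 6.022e23
SA = molecules * sigma / mass
SA = (110.8 / 22414) * 6.022e23 * 0.162e-18 / 0.4
SA = 1205.6 m^2/g

1205.6


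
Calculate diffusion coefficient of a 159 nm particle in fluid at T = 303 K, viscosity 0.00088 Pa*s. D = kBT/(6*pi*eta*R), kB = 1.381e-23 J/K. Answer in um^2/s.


Radius R = 159/2 = 79.5 nm = 7.95e-08 m
D = kB*T / (6*pi*eta*R)
D = 1.381e-23 * 303 / (6 * pi * 0.00088 * 7.95e-08)
D = 3.17311e-12 m^2/s = 3.173 um^2/s

3.173


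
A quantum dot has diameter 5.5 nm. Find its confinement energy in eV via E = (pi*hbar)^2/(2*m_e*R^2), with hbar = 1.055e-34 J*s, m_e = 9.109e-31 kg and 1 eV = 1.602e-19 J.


Radius R = 5.5/2 = 2.75 nm = 2.75e-09 m
E = (pi * 1.055e-34)^2 / (2 * 9.109e-31 * (2.75e-09)^2)
E(J) = 7.97331e-21
E = E(J) / 1.602e-19 = 0.0498 eV

0.0498


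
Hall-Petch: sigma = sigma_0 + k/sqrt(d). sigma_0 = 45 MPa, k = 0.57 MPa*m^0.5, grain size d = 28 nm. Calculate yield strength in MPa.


d = 28 nm = 2.8e-08 m
sqrt(d) = 0.000167332
Hall-Petch contribution = k / sqrt(d) = 0.57 / 0.000167332 = 3406.4 MPa
sigma = sigma_0 + k/sqrt(d) = 45 + 3406.4 = 3451.4 MPa

3451.4


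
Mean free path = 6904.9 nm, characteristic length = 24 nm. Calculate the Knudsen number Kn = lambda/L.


Knudsen number Kn = lambda / L
Kn = 6904.9 / 24
Kn = 287.7042

287.7042


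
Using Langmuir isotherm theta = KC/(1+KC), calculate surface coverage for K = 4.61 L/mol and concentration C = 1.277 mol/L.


Langmuir isotherm: theta = K*C / (1 + K*C)
K*C = 4.61 * 1.277 = 5.88697
theta = 5.88697 / (1 + 5.88697) = 5.88697 / 6.88697
theta = 0.8548

0.8548


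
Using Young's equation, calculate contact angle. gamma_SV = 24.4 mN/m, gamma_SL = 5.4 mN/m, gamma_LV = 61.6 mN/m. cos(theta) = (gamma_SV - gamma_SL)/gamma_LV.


cos(theta) = (gamma_SV - gamma_SL) / gamma_LV
cos(theta) = (24.4 - 5.4) / 61.6
cos(theta) = 0.308442
theta = arccos(0.308442) = 72.03 degrees

72.03


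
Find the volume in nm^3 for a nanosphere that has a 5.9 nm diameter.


Radius r = 5.9/2 = 2.95 nm
Volume V = (4/3) * pi * r^3
V = (4/3) * pi * (2.95)^3
V = 107.54 nm^3

107.54


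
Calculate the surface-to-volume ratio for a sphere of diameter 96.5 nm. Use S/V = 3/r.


Radius r = 96.5/2 = 48.25 nm
S/V = 3 / r = 3 / 48.25
S/V = 0.0622 nm^-1

0.0622


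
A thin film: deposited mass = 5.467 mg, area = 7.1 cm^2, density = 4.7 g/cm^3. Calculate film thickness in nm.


Convert: m = 5.467 mg = 5.4670e-06 kg, A = 7.1 cm^2 = 7.1000e-04 m^2, rho = 4.7 g/cm^3 = 4700 kg/m^3
t = m / (A * rho)
t = 5.4670e-06 / (7.1000e-04 * 4700)
t = 1.6383e-06 m = 1638.3 nm

1638.3


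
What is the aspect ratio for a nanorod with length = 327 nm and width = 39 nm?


Aspect ratio AR = length / diameter
AR = 327 / 39
AR = 8.38

8.38


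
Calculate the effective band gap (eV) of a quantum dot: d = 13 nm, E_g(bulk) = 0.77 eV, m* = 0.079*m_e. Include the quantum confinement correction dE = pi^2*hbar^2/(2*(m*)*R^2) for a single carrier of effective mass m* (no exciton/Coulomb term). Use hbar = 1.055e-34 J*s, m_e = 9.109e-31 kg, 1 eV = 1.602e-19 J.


Radius R = 13/2 nm = 6.5e-09 m
Confinement energy dE = pi^2 * hbar^2 / (2 * m_eff * m_e * R^2)
dE = pi^2 * (1.055e-34)^2 / (2 * 0.079 * 9.109e-31 * (6.5e-09)^2) J, divided by 1.602e-19 J/eV
dE = 0.1128 eV
Total band gap = E_g(bulk) + dE = 0.77 + 0.1128 = 0.8828 eV

0.8828


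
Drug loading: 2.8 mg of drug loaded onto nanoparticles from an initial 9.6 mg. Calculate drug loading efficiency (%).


Drug loading efficiency = (drug loaded / drug initial) * 100
DLE = 2.8 / 9.6 * 100
DLE = 0.2917 * 100
DLE = 29.17%

29.17


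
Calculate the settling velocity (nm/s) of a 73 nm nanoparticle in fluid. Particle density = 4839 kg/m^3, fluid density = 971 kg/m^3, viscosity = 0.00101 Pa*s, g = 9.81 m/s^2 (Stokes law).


Radius R = 73/2 nm = 3.65e-08 m
Density difference = 4839 - 971 = 3868 kg/m^3
v = 2 * R^2 * (rho_p - rho_f) * g / (9 * eta)
v = 2 * (3.65e-08)^2 * 3868 * 9.81 / (9 * 0.00101)
v = 1.11226e-08 m/s = 11.1226 nm/s

11.1226


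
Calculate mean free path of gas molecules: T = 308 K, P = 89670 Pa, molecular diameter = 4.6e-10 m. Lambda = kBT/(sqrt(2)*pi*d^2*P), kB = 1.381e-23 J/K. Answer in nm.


Mean free path: lambda = kB*T / (sqrt(2) * pi * d^2 * P)
lambda = 1.381e-23 * 308 / (sqrt(2) * pi * (4.6e-10)^2 * 89670)
lambda = 5.04565e-08 m
lambda = 50.46 nm

50.46


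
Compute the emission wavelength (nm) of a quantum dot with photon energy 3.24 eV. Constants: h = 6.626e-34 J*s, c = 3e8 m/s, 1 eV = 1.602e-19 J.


Convert energy: E = 3.24 eV = 3.24 * 1.602e-19 = 5.19048e-19 J
lambda = h*c / E = 6.626e-34 * 3e8 / 5.19048e-19
lambda = 3.8297e-07 m = 383.0 nm

383.0


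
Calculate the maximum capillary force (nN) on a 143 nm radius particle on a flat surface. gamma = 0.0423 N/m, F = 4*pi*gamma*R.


Convert radius: R = 143 nm = 1.43e-07 m
F = 4 * pi * gamma * R
F = 4 * pi * 0.0423 * 1.43e-07
F = 7.60127e-08 N = 76.0127 nN

76.0127


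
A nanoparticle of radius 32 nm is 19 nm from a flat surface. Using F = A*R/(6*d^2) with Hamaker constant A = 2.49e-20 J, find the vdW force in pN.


Convert to SI: R = 32 nm = 3.2e-08 m, d = 19 nm = 1.9e-08 m
F = A * R / (6 * d^2)
F = 2.49e-20 * 3.2e-08 / (6 * (1.9e-08)^2)
F = 3.67867e-13 N = 0.368 pN

0.368


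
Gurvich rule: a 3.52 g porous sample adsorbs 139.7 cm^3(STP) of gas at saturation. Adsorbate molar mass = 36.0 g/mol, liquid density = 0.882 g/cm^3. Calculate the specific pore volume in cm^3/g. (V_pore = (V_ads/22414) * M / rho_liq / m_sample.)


Moles adsorbed n = V_ads / 22414 = 139.7 / 22414 = 6.232712e-03 mol
Liquid volume V_liq = n * M / rho_liq = 6.232712e-03 * 36.0 / 0.882 = 0.25440 cm^3
Specific pore volume V_pore = V_liq / m_sample = 0.25440 / 3.52
V_pore = 0.0723 cm^3/g

0.0723


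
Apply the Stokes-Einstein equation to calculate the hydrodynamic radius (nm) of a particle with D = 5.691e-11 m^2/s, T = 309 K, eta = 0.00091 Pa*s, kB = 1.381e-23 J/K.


Stokes-Einstein: R = kB*T / (6*pi*eta*D)
R = 1.381e-23 * 309 / (6 * pi * 0.00091 * 5.691e-11)
R = 4.37141e-09 m = 4.37 nm

4.37


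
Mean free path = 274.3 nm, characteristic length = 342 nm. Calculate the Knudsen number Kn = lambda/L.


Knudsen number Kn = lambda / L
Kn = 274.3 / 342
Kn = 0.802

0.802


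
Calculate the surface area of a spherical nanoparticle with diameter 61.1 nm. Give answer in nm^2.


Radius r = 61.1/2 = 30.55 nm
Surface area SA = 4 * pi * r^2
SA = 4 * pi * (30.55)^2
SA = 11728.23 nm^2

11728.23


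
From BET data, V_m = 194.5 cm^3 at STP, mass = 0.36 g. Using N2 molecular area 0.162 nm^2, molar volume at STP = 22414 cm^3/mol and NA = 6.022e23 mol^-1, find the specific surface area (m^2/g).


Number of moles in monolayer = V_m / 22414 = 194.5 / 22414 = 0.00867761
Number of molecules = moles * NA = 0.00867761 * 6.022e23
SA = molecules * sigma / mass
SA = (194.5 / 22414) * 6.022e23 * 0.162e-18 / 0.36
SA = 2351.5 m^2/g

2351.5


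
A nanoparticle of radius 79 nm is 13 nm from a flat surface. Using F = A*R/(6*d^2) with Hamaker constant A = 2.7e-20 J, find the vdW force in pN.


Convert to SI: R = 79 nm = 7.9e-08 m, d = 13 nm = 1.3e-08 m
F = A * R / (6 * d^2)
F = 2.7e-20 * 7.9e-08 / (6 * (1.3e-08)^2)
F = 2.10355e-12 N = 2.104 pN

2.104


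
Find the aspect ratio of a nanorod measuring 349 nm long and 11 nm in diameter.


Aspect ratio AR = length / diameter
AR = 349 / 11
AR = 31.73

31.73


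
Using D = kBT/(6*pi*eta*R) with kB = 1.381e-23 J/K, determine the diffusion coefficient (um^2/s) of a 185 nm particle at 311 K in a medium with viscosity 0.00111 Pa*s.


Radius R = 185/2 = 92.5 nm = 9.25e-08 m
D = kB*T / (6*pi*eta*R)
D = 1.381e-23 * 311 / (6 * pi * 0.00111 * 9.25e-08)
D = 2.21916e-12 m^2/s = 2.219 um^2/s

2.219


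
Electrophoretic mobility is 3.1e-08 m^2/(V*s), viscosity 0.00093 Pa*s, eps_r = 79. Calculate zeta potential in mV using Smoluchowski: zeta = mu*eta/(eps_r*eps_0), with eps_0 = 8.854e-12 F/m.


Smoluchowski equation: zeta = mu * eta / (eps_r * eps_0)
zeta = 3.1e-08 * 0.00093 / (79 * 8.854e-12)
zeta = 0.041217 V = 41.22 mV

41.22


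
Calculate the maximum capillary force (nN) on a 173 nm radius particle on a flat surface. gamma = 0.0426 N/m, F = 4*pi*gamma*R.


Convert radius: R = 173 nm = 1.73e-07 m
F = 4 * pi * gamma * R
F = 4 * pi * 0.0426 * 1.73e-07
F = 9.26116e-08 N = 92.6116 nN

92.6116


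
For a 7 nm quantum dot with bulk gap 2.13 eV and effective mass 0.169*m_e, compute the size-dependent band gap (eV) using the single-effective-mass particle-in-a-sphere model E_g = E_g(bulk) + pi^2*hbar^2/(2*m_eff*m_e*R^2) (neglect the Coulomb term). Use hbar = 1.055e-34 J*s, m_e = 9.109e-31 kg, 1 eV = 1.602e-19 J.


Radius R = 7/2 nm = 3.5e-09 m
Confinement energy dE = pi^2 * hbar^2 / (2 * m_eff * m_e * R^2)
dE = pi^2 * (1.055e-34)^2 / (2 * 0.169 * 9.109e-31 * (3.5e-09)^2) J, divided by 1.602e-19 J/eV
dE = 0.1818 eV
Total band gap = E_g(bulk) + dE = 2.13 + 0.1818 = 2.3118 eV

2.3118


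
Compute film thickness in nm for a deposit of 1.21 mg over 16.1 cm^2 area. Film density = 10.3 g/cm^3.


Convert: m = 1.21 mg = 1.2100e-06 kg, A = 16.1 cm^2 = 1.6100e-03 m^2, rho = 10.3 g/cm^3 = 10300 kg/m^3
t = m / (A * rho)
t = 1.2100e-06 / (1.6100e-03 * 10300)
t = 7.2966e-08 m = 73.0 nm

73.0


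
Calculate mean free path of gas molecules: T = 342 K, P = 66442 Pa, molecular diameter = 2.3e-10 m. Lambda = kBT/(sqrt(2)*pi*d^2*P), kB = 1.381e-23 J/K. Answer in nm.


Mean free path: lambda = kB*T / (sqrt(2) * pi * d^2 * P)
lambda = 1.381e-23 * 342 / (sqrt(2) * pi * (2.3e-10)^2 * 66442)
lambda = 3.02452e-07 m
lambda = 302.45 nm

302.45


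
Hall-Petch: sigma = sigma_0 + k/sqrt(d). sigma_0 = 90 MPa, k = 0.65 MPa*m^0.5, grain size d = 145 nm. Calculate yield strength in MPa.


d = 145 nm = 1.45e-07 m
sqrt(d) = 0.0003807887
Hall-Petch contribution = k / sqrt(d) = 0.65 / 0.0003807887 = 1707.0 MPa
sigma = sigma_0 + k/sqrt(d) = 90 + 1707.0 = 1797.0 MPa

1797.0


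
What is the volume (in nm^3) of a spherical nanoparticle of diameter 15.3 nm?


Radius r = 15.3/2 = 7.65 nm
Volume V = (4/3) * pi * r^3
V = (4/3) * pi * (7.65)^3
V = 1875.31 nm^3

1875.31


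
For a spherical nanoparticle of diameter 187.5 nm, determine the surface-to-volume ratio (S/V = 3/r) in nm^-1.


Radius r = 187.5/2 = 93.75 nm
S/V = 3 / r = 3 / 93.75
S/V = 0.032 nm^-1

0.032


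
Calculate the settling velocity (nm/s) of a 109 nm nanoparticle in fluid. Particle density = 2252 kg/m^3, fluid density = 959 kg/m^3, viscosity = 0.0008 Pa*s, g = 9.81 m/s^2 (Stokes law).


Radius R = 109/2 nm = 5.45e-08 m
Density difference = 2252 - 959 = 1293 kg/m^3
v = 2 * R^2 * (rho_p - rho_f) * g / (9 * eta)
v = 2 * (5.45e-08)^2 * 1293 * 9.81 / (9 * 0.0008)
v = 1.04655e-08 m/s = 10.4655 nm/s

10.4655


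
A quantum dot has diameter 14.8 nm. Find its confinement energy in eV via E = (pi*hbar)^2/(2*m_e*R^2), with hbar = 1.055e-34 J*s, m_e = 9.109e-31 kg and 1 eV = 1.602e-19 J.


Radius R = 14.8/2 = 7.4 nm = 7.4e-09 m
E = (pi * 1.055e-34)^2 / (2 * 9.109e-31 * (7.4e-09)^2)
E(J) = 1.10113e-21
E = E(J) / 1.602e-19 = 0.0069 eV

0.0069


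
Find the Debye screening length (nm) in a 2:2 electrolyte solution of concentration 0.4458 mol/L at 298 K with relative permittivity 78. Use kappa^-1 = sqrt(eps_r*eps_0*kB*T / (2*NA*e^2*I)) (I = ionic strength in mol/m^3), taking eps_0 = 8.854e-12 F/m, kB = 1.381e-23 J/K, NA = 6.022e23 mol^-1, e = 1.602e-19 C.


Ionic strength I = 0.4458 * 2^2 * 1000 = 1783.2 mol/m^3
kappa^-1 = sqrt(78 * 8.854e-12 * 1.381e-23 * 298 / (2 * 6.022e23 * (1.602e-19)^2 * 1783.2))
kappa^-1 = 0.227 nm

0.227


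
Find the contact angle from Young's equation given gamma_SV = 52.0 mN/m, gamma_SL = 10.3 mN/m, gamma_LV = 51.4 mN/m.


cos(theta) = (gamma_SV - gamma_SL) / gamma_LV
cos(theta) = (52.0 - 10.3) / 51.4
cos(theta) = 0.811284
theta = arccos(0.811284) = 35.78 degrees

35.78


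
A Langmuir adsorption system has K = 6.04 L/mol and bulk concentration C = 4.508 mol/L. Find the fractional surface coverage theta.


Langmuir isotherm: theta = K*C / (1 + K*C)
K*C = 6.04 * 4.508 = 27.22832
theta = 27.22832 / (1 + 27.22832) = 27.22832 / 28.22832
theta = 0.9646

0.9646


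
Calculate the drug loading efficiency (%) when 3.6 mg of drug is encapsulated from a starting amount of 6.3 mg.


Drug loading efficiency = (drug loaded / drug initial) * 100
DLE = 3.6 / 6.3 * 100
DLE = 0.5714 * 100
DLE = 57.14%

57.14


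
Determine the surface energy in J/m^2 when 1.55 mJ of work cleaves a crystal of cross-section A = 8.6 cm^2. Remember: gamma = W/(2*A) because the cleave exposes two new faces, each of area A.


Convert: A = 8.6 cm^2 = 0.00086 m^2, W = 1.55 mJ = 0.00155 J
Cleaving exposes two faces of area A, so total new surface = 2*A and gamma = W / (2*A)
gamma = 0.00155 / (2 * 0.00086)
gamma = 0.901 J/m^2

0.901


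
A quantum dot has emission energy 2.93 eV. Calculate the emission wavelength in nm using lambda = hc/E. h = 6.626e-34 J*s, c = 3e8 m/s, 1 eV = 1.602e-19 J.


Convert energy: E = 2.93 eV = 2.93 * 1.602e-19 = 4.69386e-19 J
lambda = h*c / E = 6.626e-34 * 3e8 / 4.69386e-19
lambda = 4.23489e-07 m = 423.5 nm

423.5


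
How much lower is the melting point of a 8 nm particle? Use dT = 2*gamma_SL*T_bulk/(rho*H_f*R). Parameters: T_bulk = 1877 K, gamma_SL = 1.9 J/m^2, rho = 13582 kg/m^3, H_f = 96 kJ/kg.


Radius R = 8/2 = 4 nm = 4e-09 m
Convert H_f = 96 kJ/kg = 96000 J/kg
dT = 2 * gamma_SL * T_bulk / (rho * H_f * R)
dT = 2 * 1.9 * 1877 / (13582 * 96000 * 4e-09)
dT = 1367.6 K

1367.6


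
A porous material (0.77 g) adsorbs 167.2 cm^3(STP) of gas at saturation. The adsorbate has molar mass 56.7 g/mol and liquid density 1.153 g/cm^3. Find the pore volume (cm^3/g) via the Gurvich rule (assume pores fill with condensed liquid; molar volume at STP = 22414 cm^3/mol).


Moles adsorbed n = V_ads / 22414 = 167.2 / 22414 = 7.459623e-03 mol
Liquid volume V_liq = n * M / rho_liq = 7.459623e-03 * 56.7 / 1.153 = 0.36683 cm^3
Specific pore volume V_pore = V_liq / m_sample = 0.36683 / 0.77
V_pore = 0.4764 cm^3/g

0.4764


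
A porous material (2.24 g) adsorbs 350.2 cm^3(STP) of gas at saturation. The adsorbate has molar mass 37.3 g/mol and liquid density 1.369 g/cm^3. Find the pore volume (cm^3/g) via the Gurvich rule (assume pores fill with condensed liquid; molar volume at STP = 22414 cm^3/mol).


Moles adsorbed n = V_ads / 22414 = 350.2 / 22414 = 1.562416e-02 mol
Liquid volume V_liq = n * M / rho_liq = 1.562416e-02 * 37.3 / 1.369 = 0.42570 cm^3
Specific pore volume V_pore = V_liq / m_sample = 0.42570 / 2.24
V_pore = 0.19 cm^3/g

0.19


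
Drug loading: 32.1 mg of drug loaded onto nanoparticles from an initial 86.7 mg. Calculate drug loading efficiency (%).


Drug loading efficiency = (drug loaded / drug initial) * 100
DLE = 32.1 / 86.7 * 100
DLE = 0.3702 * 100
DLE = 37.02%

37.02


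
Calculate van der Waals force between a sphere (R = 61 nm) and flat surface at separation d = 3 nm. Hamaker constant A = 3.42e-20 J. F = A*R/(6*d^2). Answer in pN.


Convert to SI: R = 61 nm = 6.1e-08 m, d = 3 nm = 3e-09 m
F = A * R / (6 * d^2)
F = 3.42e-20 * 6.1e-08 / (6 * (3e-09)^2)
F = 3.86333e-11 N = 38.633 pN

38.633


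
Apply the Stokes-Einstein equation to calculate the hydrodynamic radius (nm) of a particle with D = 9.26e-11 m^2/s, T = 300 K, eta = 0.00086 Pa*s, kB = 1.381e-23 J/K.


Stokes-Einstein: R = kB*T / (6*pi*eta*D)
R = 1.381e-23 * 300 / (6 * pi * 0.00086 * 9.26e-11)
R = 2.75997e-09 m = 2.76 nm

2.76


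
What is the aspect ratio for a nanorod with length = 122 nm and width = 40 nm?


Aspect ratio AR = length / diameter
AR = 122 / 40
AR = 3.05

3.05


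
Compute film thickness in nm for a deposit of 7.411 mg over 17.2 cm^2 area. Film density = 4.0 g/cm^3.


Convert: m = 7.411 mg = 7.4110e-06 kg, A = 17.2 cm^2 = 1.7200e-03 m^2, rho = 4.0 g/cm^3 = 4000 kg/m^3
t = m / (A * rho)
t = 7.4110e-06 / (1.7200e-03 * 4000)
t = 1.0772e-06 m = 1077.2 nm

1077.2


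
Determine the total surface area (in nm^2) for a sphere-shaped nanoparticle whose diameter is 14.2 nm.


Radius r = 14.2/2 = 7.1 nm
Surface area SA = 4 * pi * r^2
SA = 4 * pi * (7.1)^2
SA = 633.47 nm^2

633.47


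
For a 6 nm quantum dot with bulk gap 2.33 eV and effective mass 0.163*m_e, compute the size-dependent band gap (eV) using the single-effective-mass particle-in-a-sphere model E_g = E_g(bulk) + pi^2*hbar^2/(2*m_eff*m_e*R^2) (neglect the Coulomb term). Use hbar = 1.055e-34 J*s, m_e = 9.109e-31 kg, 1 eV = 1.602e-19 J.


Radius R = 6/2 nm = 3e-09 m
Confinement energy dE = pi^2 * hbar^2 / (2 * m_eff * m_e * R^2)
dE = pi^2 * (1.055e-34)^2 / (2 * 0.163 * 9.109e-31 * (3e-09)^2) J, divided by 1.602e-19 J/eV
dE = 0.2566 eV
Total band gap = E_g(bulk) + dE = 2.33 + 0.2566 = 2.5866 eV

2.5866


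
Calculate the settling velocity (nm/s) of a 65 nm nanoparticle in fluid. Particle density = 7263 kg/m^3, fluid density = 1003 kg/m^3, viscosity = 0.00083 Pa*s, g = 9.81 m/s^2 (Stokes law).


Radius R = 65/2 nm = 3.25e-08 m
Density difference = 7263 - 1003 = 6260 kg/m^3
v = 2 * R^2 * (rho_p - rho_f) * g / (9 * eta)
v = 2 * (3.25e-08)^2 * 6260 * 9.81 / (9 * 0.00083)
v = 1.73668e-08 m/s = 17.3668 nm/s

17.3668


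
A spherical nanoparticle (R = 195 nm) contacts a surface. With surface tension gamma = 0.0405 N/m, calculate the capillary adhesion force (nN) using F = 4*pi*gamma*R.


Convert radius: R = 195 nm = 1.95e-07 m
F = 4 * pi * gamma * R
F = 4 * pi * 0.0405 * 1.95e-07
F = 9.92429e-08 N = 99.2429 nN

99.2429


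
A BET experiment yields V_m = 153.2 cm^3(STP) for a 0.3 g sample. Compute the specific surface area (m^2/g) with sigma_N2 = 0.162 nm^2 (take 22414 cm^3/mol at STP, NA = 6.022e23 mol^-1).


Number of moles in monolayer = V_m / 22414 = 153.2 / 22414 = 0.00683501
Number of molecules = moles * NA = 0.00683501 * 6.022e23
SA = molecules * sigma / mass
SA = (153.2 / 22414) * 6.022e23 * 0.162e-18 / 0.3
SA = 2222.7 m^2/g

2222.7


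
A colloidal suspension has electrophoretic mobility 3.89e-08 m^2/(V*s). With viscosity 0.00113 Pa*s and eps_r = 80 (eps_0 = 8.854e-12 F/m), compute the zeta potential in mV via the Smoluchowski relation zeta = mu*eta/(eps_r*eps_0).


Smoluchowski equation: zeta = mu * eta / (eps_r * eps_0)
zeta = 3.89e-08 * 0.00113 / (80 * 8.854e-12)
zeta = 0.062058 V = 62.06 mV

62.06


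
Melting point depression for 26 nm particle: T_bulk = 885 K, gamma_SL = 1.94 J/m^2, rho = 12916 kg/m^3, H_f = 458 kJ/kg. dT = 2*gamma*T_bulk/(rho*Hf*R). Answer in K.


Radius R = 26/2 = 13 nm = 1.3e-08 m
Convert H_f = 458 kJ/kg = 458000 J/kg
dT = 2 * gamma_SL * T_bulk / (rho * H_f * R)
dT = 2 * 1.94 * 885 / (12916 * 458000 * 1.3e-08)
dT = 44.7 K

44.7


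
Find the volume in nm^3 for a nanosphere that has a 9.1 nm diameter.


Radius r = 9.1/2 = 4.55 nm
Volume V = (4/3) * pi * r^3
V = (4/3) * pi * (4.55)^3
V = 394.57 nm^3

394.57


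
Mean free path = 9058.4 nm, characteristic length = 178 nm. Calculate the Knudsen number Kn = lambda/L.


Knudsen number Kn = lambda / L
Kn = 9058.4 / 178
Kn = 50.8899

50.8899


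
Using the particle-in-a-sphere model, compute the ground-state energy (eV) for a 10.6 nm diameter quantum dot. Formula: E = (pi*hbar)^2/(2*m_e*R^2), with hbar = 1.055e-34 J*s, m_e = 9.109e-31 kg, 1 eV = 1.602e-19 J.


Radius R = 10.6/2 = 5.3 nm = 5.3e-09 m
E = (pi * 1.055e-34)^2 / (2 * 9.109e-31 * (5.3e-09)^2)
E(J) = 2.14661e-21
E = E(J) / 1.602e-19 = 0.0134 eV

0.0134


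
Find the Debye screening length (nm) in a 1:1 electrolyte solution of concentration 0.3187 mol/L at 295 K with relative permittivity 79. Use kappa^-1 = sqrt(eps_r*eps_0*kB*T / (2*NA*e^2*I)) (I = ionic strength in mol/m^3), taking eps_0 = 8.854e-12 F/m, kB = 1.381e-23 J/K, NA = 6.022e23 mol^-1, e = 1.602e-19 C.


Ionic strength I = 0.3187 * 1^2 * 1000 = 318.7 mol/m^3
kappa^-1 = sqrt(79 * 8.854e-12 * 1.381e-23 * 295 / (2 * 6.022e23 * (1.602e-19)^2 * 318.7))
kappa^-1 = 0.538 nm

0.538


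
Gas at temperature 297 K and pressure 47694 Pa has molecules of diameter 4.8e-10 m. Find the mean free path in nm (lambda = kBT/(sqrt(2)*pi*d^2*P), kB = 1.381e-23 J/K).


Mean free path: lambda = kB*T / (sqrt(2) * pi * d^2 * P)
lambda = 1.381e-23 * 297 / (sqrt(2) * pi * (4.8e-10)^2 * 47694)
lambda = 8.40116e-08 m
lambda = 84.01 nm

84.01
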